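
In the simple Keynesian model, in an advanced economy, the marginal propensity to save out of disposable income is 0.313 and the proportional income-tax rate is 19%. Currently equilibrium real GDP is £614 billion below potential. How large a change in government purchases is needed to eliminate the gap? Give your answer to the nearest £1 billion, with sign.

+£272 billion

MPC = 1 − MPS = 1 − 0.313 = 0.687.
Spending multiplier = 1/(1 − c(1−t)) = 1/(1 − 0.687×0.81) = 1/0.44353 ≈ 2.255.
Need ΔY = +£614 billion, so ΔG = ΔY/k = (+£614 billion) × 0.44353 ≈ +£272 billion.
The government should increase government purchases by £272 billion.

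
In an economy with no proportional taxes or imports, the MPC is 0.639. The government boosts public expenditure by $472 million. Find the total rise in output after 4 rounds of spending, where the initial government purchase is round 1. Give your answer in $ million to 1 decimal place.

Round 1 adds ΔG = $472 million; each later round is MPC = 0.639 times the previous.
After 4 rounds: 472 + 301.608 + 192.727512 + 123.152880168 = ΔG·(1 − c^4)/(1 − c) = 472 × (1 − 0.166726039041)/0.361 ≈ $1,089.5 million.

$1,089.5 million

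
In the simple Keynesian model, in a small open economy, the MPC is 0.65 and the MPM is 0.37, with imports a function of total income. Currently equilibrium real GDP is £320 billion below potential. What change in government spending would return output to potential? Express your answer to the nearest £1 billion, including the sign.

Spending multiplier = 1/(1 − c + m) = 1/(1 − 0.65 + 0.37) = 1/0.72 ≈ 1.389.
Need ΔY = +£320 billion, so ΔG = ΔY/k = (+£320 billion) × 0.72 ≈ +£230 billion.
The government should increase government spending by £230 billion.

+£230 billion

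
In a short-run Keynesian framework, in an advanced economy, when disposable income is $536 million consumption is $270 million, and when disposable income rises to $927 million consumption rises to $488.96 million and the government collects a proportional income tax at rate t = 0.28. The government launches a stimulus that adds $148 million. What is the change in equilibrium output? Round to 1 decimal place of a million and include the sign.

+$248.0 million

MPC = ΔC/ΔYd = (488.96 − 270)/(927 − 536) = 218.96/391 = 0.56.
Expenditure multiplier = 1/(1 − c(1−t)) = 1/(1 − 0.56×0.72) = 1/0.5968 ≈ 1.676.
ΔY = k × ΔG = (+$148 million) / 0.5968 ≈ +$248 million.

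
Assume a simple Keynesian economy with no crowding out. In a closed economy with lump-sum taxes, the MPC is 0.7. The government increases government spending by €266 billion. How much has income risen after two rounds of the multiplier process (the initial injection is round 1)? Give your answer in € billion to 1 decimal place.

Round 1 adds ΔG = €266 billion; each later round is MPC = 0.7 times the previous.
After 2 rounds: 266 + 186.2 = ΔG·(1 − c^2)/(1 − c) = 266 × (1 − 0.49)/0.3 = €452.2 billion.

€452.2 billion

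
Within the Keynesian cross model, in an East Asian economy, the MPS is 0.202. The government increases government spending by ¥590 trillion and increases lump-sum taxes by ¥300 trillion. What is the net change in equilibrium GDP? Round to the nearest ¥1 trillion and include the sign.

MPC = 1 − MPS = 1 − 0.202 = 0.798.
Expenditure multiplier = 1/(1 − MPC) = 1/(1 − 0.798) = 1/0.202 ≈ 4.95.
ΔG contributes k·ΔG = (+¥590 trillion) / 0.202 ≈ +¥2,920.8 trillion.
ΔT of +¥300 trillion changes first-round spending by −c·ΔT = −¥239.4 trillion, contributing k·(−c·ΔT) = (−¥239.4 trillion) / 0.202 ≈ −¥1,185.1 trillion.
Net ΔY = k(ΔG − c·ΔT) = (+¥350.6 trillion) / 0.202 ≈ +¥1,736 trillion.

+¥1,736 trillion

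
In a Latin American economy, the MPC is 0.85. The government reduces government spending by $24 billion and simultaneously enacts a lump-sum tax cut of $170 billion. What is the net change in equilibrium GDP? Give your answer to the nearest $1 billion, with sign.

Expenditure multiplier = 1/(1 − MPC) = 1/(1 − 0.85) = 1/0.15 ≈ 6.667.
ΔG contributes k·ΔG = (−$24 billion) / 0.15 = −$160 billion.
ΔT of −$170 billion changes first-round spending by −c·ΔT = +$144.5 billion, contributing k·(−c·ΔT) = (+$144.5 billion) / 0.15 ≈ +$963.3 billion.
Net ΔY = k(ΔG − c·ΔT) = (+$120.5 billion) / 0.15 ≈ +$803 billion.

+$803 billion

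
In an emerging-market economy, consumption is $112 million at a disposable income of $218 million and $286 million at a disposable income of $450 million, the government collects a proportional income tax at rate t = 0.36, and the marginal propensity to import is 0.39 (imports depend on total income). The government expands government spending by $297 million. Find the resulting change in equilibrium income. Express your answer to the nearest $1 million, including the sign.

+$326 million

MPC = ΔC/ΔYd = (286 − 112)/(450 − 218) = 174/232 = 0.75.
Expenditure multiplier = 1/(1 − c(1−t) + m) = 1/(1 − 0.75×0.64 + 0.39) = 1/0.91 ≈ 1.099.
ΔY = k × ΔG = (+$297 million) / 0.91 ≈ +$326 million.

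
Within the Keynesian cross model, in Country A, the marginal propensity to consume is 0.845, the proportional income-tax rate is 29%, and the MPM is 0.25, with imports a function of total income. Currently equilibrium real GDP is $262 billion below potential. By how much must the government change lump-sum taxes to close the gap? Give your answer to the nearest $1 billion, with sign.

Spending multiplier = 1/(1 − c(1−t) + m) = 1/(1 − 0.845×0.71 + 0.25) = 1/0.65005 ≈ 1.538.
Tax multiplier = −c·k = −0.845/0.65005 ≈ −1.3. Need ΔY = +$262 billion, so ΔT = ΔY/(−c·k) = −(+$262 billion) × 0.65005 / 0.845 ≈ −$202 billion.
The government should cut lump-sum taxes by $202 billion.

−$202 billion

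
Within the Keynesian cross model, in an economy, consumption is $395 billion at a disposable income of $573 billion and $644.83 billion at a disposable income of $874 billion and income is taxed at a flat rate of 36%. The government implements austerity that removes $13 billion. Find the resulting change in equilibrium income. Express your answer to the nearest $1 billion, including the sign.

MPC = ΔC/ΔYd = (644.83 − 395)/(874 − 573) = 249.83/301 = 0.83.
Government-spending multiplier = 1/(1 − c(1−t)) = 1/(1 − 0.83×0.64) = 1/0.4688 ≈ 2.133.
ΔY = k × ΔG = (−$13 billion) / 0.4688 ≈ −$28 billion.

−$28 billion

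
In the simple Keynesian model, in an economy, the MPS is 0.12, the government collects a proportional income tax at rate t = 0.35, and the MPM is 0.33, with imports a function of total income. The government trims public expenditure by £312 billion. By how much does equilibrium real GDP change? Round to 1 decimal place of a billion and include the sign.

MPC = 1 − MPS = 1 − 0.12 = 0.88.
Expenditure multiplier = 1/(1 − c(1−t) + m) = 1/(1 − 0.88×0.65 + 0.33) = 1/0.758 ≈ 1.319.
ΔY = k × ΔG = (−£312 billion) / 0.758 ≈ −£411.6 billion.

−£411.6 billion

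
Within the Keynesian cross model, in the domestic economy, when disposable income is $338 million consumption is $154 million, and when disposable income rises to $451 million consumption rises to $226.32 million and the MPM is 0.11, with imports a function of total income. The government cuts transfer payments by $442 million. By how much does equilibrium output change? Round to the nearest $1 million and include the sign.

MPC = ΔC/ΔYd = (226.32 − 154)/(451 − 338) = 72.32/113 = 0.64.
The transfer change shifts disposable income by −$442 million, so first-round consumption changes by c·ΔTR = 0.64 × (−$442 million) = −$282.88 million.
Expenditure multiplier = 1/(1 − c + m) = 1/(1 − 0.64 + 0.11) = 1/0.47 ≈ 2.128.
The transfer multiplier is c × k ≈ 1.362, so ΔY = k × (c·ΔTR) = (−$282.88 million) / 0.47 ≈ −$602 million.

−$602 million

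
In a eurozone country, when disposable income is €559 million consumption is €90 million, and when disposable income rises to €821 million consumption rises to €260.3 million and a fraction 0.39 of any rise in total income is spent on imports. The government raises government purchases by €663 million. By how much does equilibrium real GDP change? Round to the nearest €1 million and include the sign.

+€896 million

MPC = ΔC/ΔYd = (260.3 − 90)/(821 − 559) = 170.3/262 = 0.65.
Government-spending multiplier = 1/(1 − c + m) = 1/(1 − 0.65 + 0.39) = 1/0.74 ≈ 1.351.
ΔY = k × ΔG = (+€663 million) / 0.74 ≈ +€896 million.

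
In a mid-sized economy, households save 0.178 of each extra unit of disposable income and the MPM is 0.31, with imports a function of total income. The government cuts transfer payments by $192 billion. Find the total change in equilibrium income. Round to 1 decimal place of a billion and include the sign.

−$323.4 billion

MPC = 1 − MPS = 1 − 0.178 = 0.822.
The transfer change shifts disposable income by −$192 billion, so first-round consumption changes by c·ΔTR = 0.822 × (−$192 billion) = −$157.824 billion.
Expenditure multiplier = 1/(1 − c + m) = 1/(1 − 0.822 + 0.31) = 1/0.488 ≈ 2.049.
The transfer multiplier is c × k ≈ 1.684, so ΔY = k × (c·ΔTR) = (−$157.824 billion) / 0.488 ≈ −$323.4 billion.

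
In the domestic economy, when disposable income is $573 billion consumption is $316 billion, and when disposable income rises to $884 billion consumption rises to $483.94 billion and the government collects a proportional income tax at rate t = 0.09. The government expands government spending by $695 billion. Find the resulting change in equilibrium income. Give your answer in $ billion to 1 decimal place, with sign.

MPC = ΔC/ΔYd = (483.94 − 316)/(884 − 573) = 167.94/311 = 0.54.
Spending multiplier = 1/(1 − c(1−t)) = 1/(1 − 0.54×0.91) = 1/0.5086 ≈ 1.966.
ΔY = k × ΔG = (+$695 billion) / 0.5086 ≈ +$1,366.5 billion.

+$1,366.5 billion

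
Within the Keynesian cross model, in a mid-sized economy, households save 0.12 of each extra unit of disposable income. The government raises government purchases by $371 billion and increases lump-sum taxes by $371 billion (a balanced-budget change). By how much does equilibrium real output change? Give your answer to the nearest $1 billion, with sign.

+$371 billion

MPC = 1 − MPS = 1 − 0.12 = 0.88.
Expenditure multiplier = 1/(1 − MPC) = 1/(1 − 0.88) = 1/0.12 ≈ 8.333.
ΔG contributes k·ΔG = (+$371 billion) / 0.12 ≈ +$3,091.7 billion.
ΔT of +$371 billion changes first-round spending by −c·ΔT = −$326.48 billion, contributing k·(−c·ΔT) = (−$326.48 billion) / 0.12 ≈ −$2,720.7 billion.
With ΔG = ΔT and no other leakages, the balanced-budget multiplier is 1, so ΔY = ΔG = +$371 billion.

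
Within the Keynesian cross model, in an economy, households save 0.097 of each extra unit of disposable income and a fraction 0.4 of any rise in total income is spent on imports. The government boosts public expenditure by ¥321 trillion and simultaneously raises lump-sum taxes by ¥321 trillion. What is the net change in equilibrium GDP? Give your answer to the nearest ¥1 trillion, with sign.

+¥63 trillion

MPC = 1 − MPS = 1 − 0.097 = 0.903.
Expenditure multiplier = 1/(1 − c + m) = 1/(1 − 0.903 + 0.4) = 1/0.497 ≈ 2.012.
ΔG contributes k·ΔG = (+¥321 trillion) / 0.497 ≈ +¥645.9 trillion.
ΔT of +¥321 trillion changes first-round spending by −c·ΔT = −¥289.863 trillion, contributing k·(−c·ΔT) = (−¥289.863 trillion) / 0.497 ≈ −¥583.2 trillion.
Net ΔY = k(ΔG − c·ΔT) = (+¥31.137 trillion) / 0.497 ≈ +¥63 trillion.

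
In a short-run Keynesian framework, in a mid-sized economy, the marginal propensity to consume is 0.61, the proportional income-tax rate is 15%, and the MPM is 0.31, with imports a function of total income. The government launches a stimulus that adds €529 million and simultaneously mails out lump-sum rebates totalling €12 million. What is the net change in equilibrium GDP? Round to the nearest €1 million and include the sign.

+€678 million

Expenditure multiplier = 1/(1 − c(1−t) + m) = 1/(1 − 0.61×0.85 + 0.31) = 1/0.7915 ≈ 1.263.
ΔG contributes k·ΔG = (+€529 million) / 0.7915 ≈ +€668.4 million.
ΔT of −€12 million changes first-round spending by −c·ΔT = +€7.32 million, contributing k·(−c·ΔT) = (+€7.32 million) / 0.7915 ≈ +€9.2 million.
Net ΔY = k(ΔG − c·ΔT) = (+€536.32 million) / 0.7915 ≈ +€678 million.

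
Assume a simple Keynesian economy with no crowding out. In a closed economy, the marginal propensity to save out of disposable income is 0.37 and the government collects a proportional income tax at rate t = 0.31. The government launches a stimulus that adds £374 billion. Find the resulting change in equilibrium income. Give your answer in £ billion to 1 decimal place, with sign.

+£661.6 billion

MPC = 1 − MPS = 1 − 0.37 = 0.63.
Government-spending multiplier = 1/(1 − c(1−t)) = 1/(1 − 0.63×0.69) = 1/0.5653 ≈ 1.769.
ΔY = k × ΔG = (+£374 billion) / 0.5653 ≈ +£661.6 billion.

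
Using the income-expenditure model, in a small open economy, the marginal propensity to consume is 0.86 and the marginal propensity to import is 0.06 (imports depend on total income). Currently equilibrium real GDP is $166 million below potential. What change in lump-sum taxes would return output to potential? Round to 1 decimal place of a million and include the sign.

Spending multiplier = 1/(1 − c + m) = 1/(1 − 0.86 + 0.06) = 1/0.2 = 5.
Tax multiplier = −c·k = −0.86/0.2 = −4.3. Need ΔY = +$166 million, so ΔT = ΔY/(−c·k) = −(+$166 million) × 0.2 / 0.86 ≈ −$38.6 million.
The government should cut lump-sum taxes by $38.6 million.

−$38.6 million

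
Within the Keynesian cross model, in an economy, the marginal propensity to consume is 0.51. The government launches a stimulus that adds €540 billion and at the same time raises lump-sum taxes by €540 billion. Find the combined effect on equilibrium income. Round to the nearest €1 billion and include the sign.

Expenditure multiplier = 1/(1 − MPC) = 1/(1 − 0.51) = 1/0.49 ≈ 2.041.
ΔG contributes k·ΔG = (+€540 billion) / 0.49 ≈ +€1,102 billion.
ΔT of +€540 billion changes first-round spending by −c·ΔT = −€275.4 billion, contributing k·(−c·ΔT) = (−€275.4 billion) / 0.49 ≈ −€562 billion.
With ΔG = ΔT and no other leakages, the balanced-budget multiplier is 1, so ΔY = ΔG = +€540 billion.

+€540 billion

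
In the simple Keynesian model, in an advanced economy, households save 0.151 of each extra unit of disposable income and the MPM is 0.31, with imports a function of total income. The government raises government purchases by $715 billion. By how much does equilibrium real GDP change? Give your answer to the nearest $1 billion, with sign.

MPC = 1 − MPS = 1 − 0.151 = 0.849.
Government-spending multiplier = 1/(1 − c + m) = 1/(1 − 0.849 + 0.31) = 1/0.461 ≈ 2.169.
ΔY = k × ΔG = (+$715 billion) / 0.461 ≈ +$1,551 billion.

+$1,551 billion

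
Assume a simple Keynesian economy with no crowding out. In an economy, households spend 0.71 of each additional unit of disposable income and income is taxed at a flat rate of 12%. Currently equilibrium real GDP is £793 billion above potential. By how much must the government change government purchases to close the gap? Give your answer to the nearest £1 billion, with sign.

Spending multiplier = 1/(1 − c(1−t)) = 1/(1 − 0.71×0.88) = 1/0.3752 ≈ 2.665.
Need ΔY = −£793 billion, so ΔG = ΔY/k = (−£793 billion) × 0.3752 ≈ −£298 billion.
The government should cut government purchases by £298 billion.

−£298 billion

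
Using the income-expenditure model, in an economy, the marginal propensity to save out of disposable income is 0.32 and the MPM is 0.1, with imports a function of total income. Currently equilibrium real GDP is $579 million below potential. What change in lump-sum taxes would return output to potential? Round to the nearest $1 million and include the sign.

−$358 million

MPC = 1 − MPS = 1 − 0.32 = 0.68.
Spending multiplier = 1/(1 − c + m) = 1/(1 − 0.68 + 0.1) = 1/0.42 ≈ 2.381.
Tax multiplier = −c·k = −0.68/0.42 ≈ −1.619. Need ΔY = +$579 million, so ΔT = ΔY/(−c·k) = −(+$579 million) × 0.42 / 0.68 ≈ −$358 million.
The government should cut lump-sum taxes by $358 million.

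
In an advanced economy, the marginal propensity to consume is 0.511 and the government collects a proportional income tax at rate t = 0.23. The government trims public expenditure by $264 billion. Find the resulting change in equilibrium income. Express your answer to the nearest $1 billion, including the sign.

Expenditure multiplier = 1/(1 − c(1−t)) = 1/(1 − 0.511×0.77) = 1/0.60653 ≈ 1.649.
ΔY = k × ΔG = (−$264 billion) / 0.60653 ≈ −$435 billion.

−$435 billion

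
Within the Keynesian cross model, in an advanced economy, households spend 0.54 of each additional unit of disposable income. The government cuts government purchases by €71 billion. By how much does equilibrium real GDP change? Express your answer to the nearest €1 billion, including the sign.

Government-spending multiplier = 1/(1 − MPC) = 1/(1 − 0.54) = 1/0.46 ≈ 2.174.
ΔY = k × ΔG = (−€71 billion) / 0.46 ≈ −€154 billion.

−€154 billion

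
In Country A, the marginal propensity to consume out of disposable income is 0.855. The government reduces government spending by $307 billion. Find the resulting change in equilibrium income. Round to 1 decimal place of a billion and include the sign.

−$2,117.2 billion

Expenditure multiplier = 1/(1 − MPC) = 1/(1 − 0.855) = 1/0.145 ≈ 6.897.
ΔY = k × ΔG = (−$307 billion) / 0.145 ≈ −$2,117.2 billion.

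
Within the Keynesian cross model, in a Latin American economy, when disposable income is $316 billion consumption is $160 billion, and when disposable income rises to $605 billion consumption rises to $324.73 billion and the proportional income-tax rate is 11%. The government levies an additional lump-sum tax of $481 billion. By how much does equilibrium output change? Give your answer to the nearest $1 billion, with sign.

−$556 billion

MPC = ΔC/ΔYd = (324.73 − 160)/(605 − 316) = 164.73/289 = 0.57.
A lump-sum tax change of +$481 billion shifts disposable income by −$481 billion; first-round consumption changes by −c × ΔT = −0.57 × (+$481 billion) = −$274.17 billion.
Expenditure multiplier = 1/(1 − c(1−t)) = 1/(1 − 0.57×0.89) = 1/0.4927 ≈ 2.03.
The tax multiplier is −c × k ≈ −1.157, so ΔY = k × (−c·ΔT) = (−$274.17 billion) / 0.4927 ≈ −$556 billion.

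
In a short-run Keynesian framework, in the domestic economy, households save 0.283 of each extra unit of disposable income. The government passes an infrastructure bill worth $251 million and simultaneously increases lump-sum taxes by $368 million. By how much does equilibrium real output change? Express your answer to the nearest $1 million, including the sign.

−$45 million

MPC = 1 − MPS = 1 − 0.283 = 0.717.
Expenditure multiplier = 1/(1 − MPC) = 1/(1 − 0.717) = 1/0.283 ≈ 3.534.
ΔG contributes k·ΔG = (+$251 million) / 0.283 ≈ +$886.9 million.
ΔT of +$368 million changes first-round spending by −c·ΔT = −$263.856 million, contributing k·(−c·ΔT) = (−$263.856 million) / 0.283 ≈ −$932.4 million.
Net ΔY = k(ΔG − c·ΔT) = (−$12.856 million) / 0.283 ≈ −$45 million.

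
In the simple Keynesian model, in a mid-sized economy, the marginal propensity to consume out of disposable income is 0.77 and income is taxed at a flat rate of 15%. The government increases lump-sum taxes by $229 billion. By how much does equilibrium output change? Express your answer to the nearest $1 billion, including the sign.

−$510 billion

A lump-sum tax change of +$229 billion shifts disposable income by −$229 billion; first-round consumption changes by −c × ΔT = −0.77 × (+$229 billion) = −$176.33 billion.
Expenditure multiplier = 1/(1 − c(1−t)) = 1/(1 − 0.77×0.85) = 1/0.3455 ≈ 2.894.
The tax multiplier is −c × k ≈ −2.229, so ΔY = k × (−c·ΔT) = (−$176.33 billion) / 0.3455 ≈ −$510 billion.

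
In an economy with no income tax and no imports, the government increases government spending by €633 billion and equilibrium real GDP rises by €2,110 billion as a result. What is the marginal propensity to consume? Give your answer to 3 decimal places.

Implied spending multiplier k = ΔY/ΔG = 2,110/633 ≈ 3.3333.
Since k = 1/(1 − MPC), MPC = 1 − 1/k = 1 − ΔG/ΔY = 1 − 633/2,110 = 0.700.

0.700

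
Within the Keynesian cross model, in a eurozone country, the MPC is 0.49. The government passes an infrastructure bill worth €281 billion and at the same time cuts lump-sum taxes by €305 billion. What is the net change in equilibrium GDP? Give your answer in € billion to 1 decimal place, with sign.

Expenditure multiplier = 1/(1 − MPC) = 1/(1 − 0.49) = 1/0.51 ≈ 1.961.
ΔG contributes k·ΔG = (+€281 billion) / 0.51 ≈ +€551 billion.
ΔT of −€305 billion changes first-round spending by −c·ΔT = +€149.45 billion, contributing k·(−c·ΔT) = (+€149.45 billion) / 0.51 ≈ +€293 billion.
Net ΔY = k(ΔG − c·ΔT) = (+€430.45 billion) / 0.51 ≈ +€844 billion.

+€844.0 billion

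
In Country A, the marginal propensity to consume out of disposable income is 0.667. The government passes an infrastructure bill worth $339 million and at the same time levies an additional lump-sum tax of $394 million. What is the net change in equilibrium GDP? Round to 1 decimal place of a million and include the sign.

+$228.8 million

Expenditure multiplier = 1/(1 − MPC) = 1/(1 − 0.667) = 1/0.333 ≈ 3.003.
ΔG contributes k·ΔG = (+$339 million) / 0.333 ≈ +$1,018 million.
ΔT of +$394 million changes first-round spending by −c·ΔT = −$262.798 million, contributing k·(−c·ΔT) = (−$262.798 million) / 0.333 ≈ −$789.2 million.
Net ΔY = k(ΔG − c·ΔT) = (+$76.202 million) / 0.333 ≈ +$228.8 million.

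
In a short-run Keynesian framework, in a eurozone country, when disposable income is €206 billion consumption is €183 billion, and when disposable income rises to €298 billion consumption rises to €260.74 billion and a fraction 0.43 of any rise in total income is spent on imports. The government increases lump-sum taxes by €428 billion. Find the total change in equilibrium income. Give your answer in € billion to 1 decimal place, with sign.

MPC = ΔC/ΔYd = (260.74 − 183)/(298 − 206) = 77.74/92 = 0.845.
A lump-sum tax change of +€428 billion shifts disposable income by −€428 billion; first-round consumption changes by −c × ΔT = −0.845 × (+€428 billion) = −€361.66 billion.
Expenditure multiplier = 1/(1 − c + m) = 1/(1 − 0.845 + 0.43) = 1/0.585 ≈ 1.709.
The tax multiplier is −c × k ≈ −1.444, so ΔY = k × (−c·ΔT) = (−€361.66 billion) / 0.585 ≈ −€618.2 billion.

−€618.2 billion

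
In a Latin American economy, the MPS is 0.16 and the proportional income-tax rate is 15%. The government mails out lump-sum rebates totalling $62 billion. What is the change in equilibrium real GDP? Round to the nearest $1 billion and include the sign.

MPC = 1 − MPS = 1 − 0.16 = 0.84.
A lump-sum tax change of −$62 billion shifts disposable income by +$62 billion; first-round consumption changes by −c × ΔT = −0.84 × (−$62 billion) = +$52.08 billion.
Expenditure multiplier = 1/(1 − c(1−t)) = 1/(1 − 0.84×0.85) = 1/0.286 ≈ 3.497.
The tax multiplier is −c × k ≈ −2.937, so ΔY = k × (−c·ΔT) = (+$52.08 billion) / 0.286 ≈ +$182 billion.

+$182 billion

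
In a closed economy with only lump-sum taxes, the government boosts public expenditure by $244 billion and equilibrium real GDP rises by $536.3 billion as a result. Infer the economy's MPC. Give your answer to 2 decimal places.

0.55

Implied spending multiplier k = ΔY/ΔG = 536.3/244 ≈ 2.198.
Since k = 1/(1 − MPC), MPC = 1 − 1/k = 1 − ΔG/ΔY = 1 − 244/536.3 ≈ 0.55.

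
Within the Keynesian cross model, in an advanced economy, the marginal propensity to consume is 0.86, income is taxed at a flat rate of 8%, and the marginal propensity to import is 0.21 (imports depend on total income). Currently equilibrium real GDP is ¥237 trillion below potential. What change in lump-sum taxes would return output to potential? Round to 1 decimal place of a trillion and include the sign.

Spending multiplier = 1/(1 − c(1−t) + m) = 1/(1 − 0.86×0.92 + 0.21) = 1/0.4188 ≈ 2.388.
Tax multiplier = −c·k = −0.86/0.4188 ≈ −2.053. Need ΔY = +¥237 trillion, so ΔT = ΔY/(−c·k) = −(+¥237 trillion) × 0.4188 / 0.86 ≈ −¥115.4 trillion.
The government should cut lump-sum taxes by ¥115.4 trillion.

−¥115.4 trillion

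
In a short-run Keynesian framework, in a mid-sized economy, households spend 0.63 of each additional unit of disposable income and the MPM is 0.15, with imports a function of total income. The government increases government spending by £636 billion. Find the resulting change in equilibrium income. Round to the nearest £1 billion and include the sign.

Government-spending multiplier = 1/(1 − c + m) = 1/(1 − 0.63 + 0.15) = 1/0.52 ≈ 1.923.
ΔY = k × ΔG = (+£636 billion) / 0.52 ≈ +£1,223 billion.

+£1,223 billion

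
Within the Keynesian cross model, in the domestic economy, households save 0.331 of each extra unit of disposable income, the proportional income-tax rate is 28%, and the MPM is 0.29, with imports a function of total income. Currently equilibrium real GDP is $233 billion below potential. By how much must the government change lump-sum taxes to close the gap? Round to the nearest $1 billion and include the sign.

MPC = 1 − MPS = 1 − 0.331 = 0.669.
Spending multiplier = 1/(1 − c(1−t) + m) = 1/(1 − 0.669×0.72 + 0.29) = 1/0.80832 ≈ 1.237.
Tax multiplier = −c·k = −0.669/0.80832 ≈ −0.828. Need ΔY = +$233 billion, so ΔT = ΔY/(−c·k) = −(+$233 billion) × 0.80832 / 0.669 ≈ −$282 billion.
The government should cut lump-sum taxes by $282 billion.

−$282 billion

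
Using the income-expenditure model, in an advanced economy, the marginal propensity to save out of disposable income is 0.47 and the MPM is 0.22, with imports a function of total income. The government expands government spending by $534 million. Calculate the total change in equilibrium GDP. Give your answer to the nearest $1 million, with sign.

MPC = 1 − MPS = 1 − 0.47 = 0.53.
Government-spending multiplier = 1/(1 − c + m) = 1/(1 − 0.53 + 0.22) = 1/0.69 ≈ 1.449.
ΔY = k × ΔG = (+$534 million) / 0.69 ≈ +$774 million.

+$774 million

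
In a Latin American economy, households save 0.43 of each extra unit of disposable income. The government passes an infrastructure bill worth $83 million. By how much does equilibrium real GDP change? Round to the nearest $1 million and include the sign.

MPC = 1 − MPS = 1 − 0.43 = 0.57.
Spending multiplier = 1/(1 − MPC) = 1/(1 − 0.57) = 1/0.43 ≈ 2.326.
ΔY = k × ΔG = (+$83 million) / 0.43 ≈ +$193 million.

+$193 million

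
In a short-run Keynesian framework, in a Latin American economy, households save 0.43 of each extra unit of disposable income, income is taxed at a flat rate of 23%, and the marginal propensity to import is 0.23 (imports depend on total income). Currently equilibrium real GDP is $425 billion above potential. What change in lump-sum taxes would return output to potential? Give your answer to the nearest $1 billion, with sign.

+$590 billion

MPC = 1 − MPS = 1 − 0.43 = 0.57.
Spending multiplier = 1/(1 − c(1−t) + m) = 1/(1 − 0.57×0.77 + 0.23) = 1/0.7911 ≈ 1.264.
Tax multiplier = −c·k = −0.57/0.7911 ≈ −0.721. Need ΔY = −$425 billion, so ΔT = ΔY/(−c·k) = −(−$425 billion) × 0.7911 / 0.57 ≈ +$590 billion.
The government should raise lump-sum taxes by $590 billion.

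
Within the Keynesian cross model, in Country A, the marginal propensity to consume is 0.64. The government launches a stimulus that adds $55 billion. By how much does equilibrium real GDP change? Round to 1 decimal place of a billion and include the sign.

Government-spending multiplier = 1/(1 − MPC) = 1/(1 − 0.64) = 1/0.36 ≈ 2.778.
ΔY = k × ΔG = (+$55 billion) / 0.36 ≈ +$152.8 billion.

+$152.8 billion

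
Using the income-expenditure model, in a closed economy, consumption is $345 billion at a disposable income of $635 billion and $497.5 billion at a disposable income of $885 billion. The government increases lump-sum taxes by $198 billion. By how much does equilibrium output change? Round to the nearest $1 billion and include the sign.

−$310 billion

MPC = ΔC/ΔYd = (497.5 − 345)/(885 − 635) = 152.5/250 = 0.61.
A lump-sum tax change of +$198 billion shifts disposable income by −$198 billion; first-round consumption changes by −c × ΔT = −0.61 × (+$198 billion) = −$120.78 billion.
Expenditure multiplier = 1/(1 − MPC) = 1/(1 − 0.61) = 1/0.39 ≈ 2.564.
The tax multiplier is −c × k ≈ −1.564, so ΔY = k × (−c·ΔT) = (−$120.78 billion) / 0.39 ≈ −$310 billion.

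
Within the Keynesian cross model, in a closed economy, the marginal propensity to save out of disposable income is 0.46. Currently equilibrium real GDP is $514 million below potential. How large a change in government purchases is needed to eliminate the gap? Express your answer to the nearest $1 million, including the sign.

+$236 million

MPC = 1 − MPS = 1 − 0.46 = 0.54.
Spending multiplier = 1/(1 − MPC) = 1/(1 − 0.54) = 1/0.46 ≈ 2.174.
Need ΔY = +$514 million, so ΔG = ΔY/k = (+$514 million) × 0.46 ≈ +$236 million.
The government should increase government purchases by $236 million.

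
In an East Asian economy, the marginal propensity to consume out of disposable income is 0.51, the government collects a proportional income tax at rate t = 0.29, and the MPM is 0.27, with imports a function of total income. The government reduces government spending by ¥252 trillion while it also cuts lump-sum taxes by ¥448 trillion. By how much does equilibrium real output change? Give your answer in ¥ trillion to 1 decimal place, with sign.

−¥25.9 trillion

Expenditure multiplier = 1/(1 − c(1−t) + m) = 1/(1 − 0.51×0.71 + 0.27) = 1/0.9079 ≈ 1.101.
ΔG contributes k·ΔG = (−¥252 trillion) / 0.9079 ≈ −¥277.6 trillion.
ΔT of −¥448 trillion changes first-round spending by −c·ΔT = +¥228.48 trillion, contributing k·(−c·ΔT) = (+¥228.48 trillion) / 0.9079 ≈ +¥251.7 trillion.
Net ΔY = k(ΔG − c·ΔT) = (−¥23.52 trillion) / 0.9079 ≈ −¥25.9 trillion.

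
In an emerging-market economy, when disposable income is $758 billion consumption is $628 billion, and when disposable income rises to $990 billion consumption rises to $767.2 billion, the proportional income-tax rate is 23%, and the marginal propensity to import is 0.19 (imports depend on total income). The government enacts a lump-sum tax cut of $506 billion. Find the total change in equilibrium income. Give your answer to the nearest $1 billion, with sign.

+$417 billion

MPC = ΔC/ΔYd = (767.2 − 628)/(990 − 758) = 139.2/232 = 0.6.
A lump-sum tax change of −$506 billion shifts disposable income by +$506 billion; first-round consumption changes by −c × ΔT = −0.6 × (−$506 billion) = +$303.6 billion.
Expenditure multiplier = 1/(1 − c(1−t) + m) = 1/(1 − 0.6×0.77 + 0.19) = 1/0.728 ≈ 1.374.
The tax multiplier is −c × k ≈ −0.824, so ΔY = k × (−c·ΔT) = (+$303.6 billion) / 0.728 ≈ +$417 billion.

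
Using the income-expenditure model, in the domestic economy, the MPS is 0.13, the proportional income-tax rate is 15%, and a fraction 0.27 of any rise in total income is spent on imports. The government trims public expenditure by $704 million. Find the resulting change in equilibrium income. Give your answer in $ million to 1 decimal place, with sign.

−$1,327.0 million

MPC = 1 − MPS = 1 − 0.13 = 0.87.
Expenditure multiplier = 1/(1 − c(1−t) + m) = 1/(1 − 0.87×0.85 + 0.27) = 1/0.5305 ≈ 1.885.
ΔY = k × ΔG = (−$704 million) / 0.5305 ≈ −$1,327 million.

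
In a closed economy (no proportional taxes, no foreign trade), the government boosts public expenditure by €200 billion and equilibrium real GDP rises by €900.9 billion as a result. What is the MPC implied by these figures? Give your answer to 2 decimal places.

0.78

Implied spending multiplier k = ΔY/ΔG = 900.9/200 = 4.5045.
Since k = 1/(1 − MPC), MPC = 1 − 1/k = 1 − ΔG/ΔY = 1 − 200/900.9 ≈ 0.78.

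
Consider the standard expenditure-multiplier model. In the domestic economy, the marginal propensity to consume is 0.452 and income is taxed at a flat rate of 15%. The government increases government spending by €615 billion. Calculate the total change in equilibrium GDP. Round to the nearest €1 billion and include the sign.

Spending multiplier = 1/(1 − c(1−t)) = 1/(1 − 0.452×0.85) = 1/0.6158 ≈ 1.624.
ΔY = k × ΔG = (+€615 billion) / 0.6158 ≈ +€999 billion.

+€999 billion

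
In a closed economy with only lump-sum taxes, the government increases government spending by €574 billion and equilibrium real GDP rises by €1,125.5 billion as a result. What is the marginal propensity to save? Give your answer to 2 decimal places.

Implied spending multiplier k = ΔY/ΔG = 1,125.5/574 ≈ 1.9608.
Since k = 1/(1 − MPC), MPC = 1 − 1/k = 1 − ΔG/ΔY = 1 − 574/1,125.5 ≈ 0.49.
MPS = 1 − MPC = 0.51.

0.51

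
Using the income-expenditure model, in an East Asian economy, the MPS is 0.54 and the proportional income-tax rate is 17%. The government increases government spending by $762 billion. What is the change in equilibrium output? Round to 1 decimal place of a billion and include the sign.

+$1,232.6 billion

MPC = 1 − MPS = 1 − 0.54 = 0.46.
Government-spending multiplier = 1/(1 − c(1−t)) = 1/(1 − 0.46×0.83) = 1/0.6182 ≈ 1.618.
ΔY = k × ΔG = (+$762 billion) / 0.6182 ≈ +$1,232.6 billion.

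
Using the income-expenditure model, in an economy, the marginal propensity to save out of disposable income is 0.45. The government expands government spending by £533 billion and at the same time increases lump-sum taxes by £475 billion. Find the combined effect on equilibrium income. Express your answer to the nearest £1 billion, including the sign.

MPC = 1 − MPS = 1 − 0.45 = 0.55.
Expenditure multiplier = 1/(1 − MPC) = 1/(1 − 0.55) = 1/0.45 ≈ 2.222.
ΔG contributes k·ΔG = (+£533 billion) / 0.45 ≈ +£1,184.4 billion.
ΔT of +£475 billion changes first-round spending by −c·ΔT = −£261.25 billion, contributing k·(−c·ΔT) = (−£261.25 billion) / 0.45 ≈ −£580.6 billion.
Net ΔY = k(ΔG − c·ΔT) = (+£271.75 billion) / 0.45 ≈ +£604 billion.

+£604 billion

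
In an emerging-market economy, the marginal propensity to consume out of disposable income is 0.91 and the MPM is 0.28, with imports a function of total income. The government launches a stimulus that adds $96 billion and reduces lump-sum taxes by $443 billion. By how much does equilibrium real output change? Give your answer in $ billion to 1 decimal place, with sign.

+$1,349.0 billion

Expenditure multiplier = 1/(1 − c + m) = 1/(1 − 0.91 + 0.28) = 1/0.37 ≈ 2.703.
ΔG contributes k·ΔG = (+$96 billion) / 0.37 ≈ +$259.5 billion.
ΔT of −$443 billion changes first-round spending by −c·ΔT = +$403.13 billion, contributing k·(−c·ΔT) = (+$403.13 billion) / 0.37 ≈ +$1,089.5 billion.
Net ΔY = k(ΔG − c·ΔT) = (+$499.13 billion) / 0.37 = +$1,349 billion.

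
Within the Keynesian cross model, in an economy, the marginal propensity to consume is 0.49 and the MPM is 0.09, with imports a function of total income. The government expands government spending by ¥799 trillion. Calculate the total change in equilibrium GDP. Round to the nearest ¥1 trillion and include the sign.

+¥1,332 trillion

Expenditure multiplier = 1/(1 − c + m) = 1/(1 − 0.49 + 0.09) = 1/0.6 ≈ 1.667.
ΔY = k × ΔG = (+¥799 trillion) / 0.6 ≈ +¥1,332 trillion.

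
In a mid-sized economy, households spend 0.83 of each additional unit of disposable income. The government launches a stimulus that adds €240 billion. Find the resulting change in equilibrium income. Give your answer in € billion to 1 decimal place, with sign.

+€1,411.8 billion

Expenditure multiplier = 1/(1 − MPC) = 1/(1 − 0.83) = 1/0.17 ≈ 5.882.
ΔY = k × ΔG = (+€240 billion) / 0.17 ≈ +€1,411.8 billion.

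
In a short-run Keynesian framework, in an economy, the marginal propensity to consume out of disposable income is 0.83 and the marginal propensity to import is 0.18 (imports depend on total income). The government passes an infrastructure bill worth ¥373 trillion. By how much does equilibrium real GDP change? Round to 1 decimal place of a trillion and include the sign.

+¥1,065.7 trillion

Spending multiplier = 1/(1 − c + m) = 1/(1 − 0.83 + 0.18) = 1/0.35 ≈ 2.857.
ΔY = k × ΔG = (+¥373 trillion) / 0.35 ≈ +¥1,065.7 trillion.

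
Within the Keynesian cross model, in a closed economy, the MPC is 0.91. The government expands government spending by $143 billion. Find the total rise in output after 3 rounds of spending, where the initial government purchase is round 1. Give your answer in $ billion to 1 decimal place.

Round 1 adds ΔG = $143 billion; each later round is MPC = 0.91 times the previous.
After 3 rounds: 143 + 130.13 + 118.4183 = ΔG·(1 − c^3)/(1 − c) = 143 × (1 − 0.753571)/0.09 ≈ $391.5 billion.

$391.5 billion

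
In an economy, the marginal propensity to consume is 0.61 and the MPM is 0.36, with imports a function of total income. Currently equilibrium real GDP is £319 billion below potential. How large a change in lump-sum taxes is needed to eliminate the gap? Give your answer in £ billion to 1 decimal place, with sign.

−£392.2 billion

Spending multiplier = 1/(1 − c + m) = 1/(1 − 0.61 + 0.36) = 1/0.75 ≈ 1.333.
Tax multiplier = −c·k = −0.61/0.75 ≈ −0.813. Need ΔY = +£319 billion, so ΔT = ΔY/(−c·k) = −(+£319 billion) × 0.75 / 0.61 ≈ −£392.2 billion.
The government should cut lump-sum taxes by £392.2 billion.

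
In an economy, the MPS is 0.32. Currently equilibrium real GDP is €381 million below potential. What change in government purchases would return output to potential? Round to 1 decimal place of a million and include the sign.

+€121.9 million

MPC = 1 − MPS = 1 − 0.32 = 0.68.
Spending multiplier = 1/(1 − MPC) = 1/(1 − 0.68) = 1/0.32 = 3.125.
Need ΔY = +€381 million, so ΔG = ΔY/k = (+€381 million) × 0.32 ≈ +€121.9 million.
The government should increase government purchases by €121.9 million.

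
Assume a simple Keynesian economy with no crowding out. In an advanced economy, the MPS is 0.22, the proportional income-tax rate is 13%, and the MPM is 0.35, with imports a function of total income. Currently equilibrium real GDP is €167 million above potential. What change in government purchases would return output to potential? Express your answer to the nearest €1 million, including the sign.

−€112 million

MPC = 1 − MPS = 1 − 0.22 = 0.78.
Spending multiplier = 1/(1 − c(1−t) + m) = 1/(1 − 0.78×0.87 + 0.35) = 1/0.6714 ≈ 1.489.
Need ΔY = −€167 million, so ΔG = ΔY/k = (−€167 million) × 0.6714 ≈ −€112 million.
The government should cut government purchases by €112 million.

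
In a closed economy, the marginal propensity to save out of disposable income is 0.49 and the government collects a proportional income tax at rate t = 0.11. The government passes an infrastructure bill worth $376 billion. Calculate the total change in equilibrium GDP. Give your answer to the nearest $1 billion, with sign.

+$689 billion

MPC = 1 − MPS = 1 − 0.49 = 0.51.
Expenditure multiplier = 1/(1 − c(1−t)) = 1/(1 − 0.51×0.89) = 1/0.5461 ≈ 1.831.
ΔY = k × ΔG = (+$376 billion) / 0.5461 ≈ +$689 billion.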